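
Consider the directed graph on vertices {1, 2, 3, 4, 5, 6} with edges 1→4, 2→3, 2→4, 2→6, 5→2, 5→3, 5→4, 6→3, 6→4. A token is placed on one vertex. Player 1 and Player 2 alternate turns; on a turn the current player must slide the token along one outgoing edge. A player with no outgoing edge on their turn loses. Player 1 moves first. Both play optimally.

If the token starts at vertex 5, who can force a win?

Use the standard recursion: the mover loses at a terminal position; elsewhere, the mover wins exactly when some move hands the opponent an L position.
Every edge goes from a vertex to one that appears earlier in the order 4, 3, 6, 2, 1, 5, so processing vertices in that order labels each vertex after all of its successors.
4: no outgoing edge → L
3: no outgoing edge → L
6: W (go to 3, an L position)
2: W (go to 3, an L position)
1: W (go to 4, an L position)
5: W (go to 3, an L position)
The starting position 5 is W: Player 1 should move to 3, handing over an L position.

Player 1 wins.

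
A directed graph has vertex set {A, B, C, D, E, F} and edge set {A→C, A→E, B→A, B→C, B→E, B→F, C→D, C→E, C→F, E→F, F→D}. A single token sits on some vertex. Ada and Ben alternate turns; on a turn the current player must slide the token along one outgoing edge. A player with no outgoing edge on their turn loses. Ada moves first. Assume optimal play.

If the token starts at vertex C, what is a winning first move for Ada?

Move to E.

Label each position W (a win for the player to move) or L (a loss). A position with no legal move is L; any other position is W exactly when some move reaches an L, and L when every move reaches a W.
Every edge goes from a vertex to one that appears earlier in the order D, F, E, C, A, B, so processing vertices in that order labels each vertex after all of its successors.
D: no outgoing edge → L
F: can move to D, which is L ⇒ W
E: the only move is to F(W), a W ⇒ L
C: can move to E, which is L ⇒ W
A: can move to E, which is L ⇒ W
B: can move to E, which is L ⇒ W
From C, the L positions reachable in one move are: E, D. Any move reaching one of these is winning.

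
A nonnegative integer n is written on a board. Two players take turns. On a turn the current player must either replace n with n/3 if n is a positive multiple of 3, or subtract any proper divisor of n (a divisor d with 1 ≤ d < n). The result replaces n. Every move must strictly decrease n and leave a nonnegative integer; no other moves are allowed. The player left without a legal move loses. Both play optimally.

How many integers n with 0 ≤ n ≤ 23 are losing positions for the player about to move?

Build the W/L table. Terminal = L. A non-terminal position is W if it has a move to some L; otherwise it is L.
n=0: no move → L
n=1: no move → L
n=2: W (go to 1, an L position)
n=3: W (go to 1, an L position)
n=4: L (options 2(W), 3(W) are all W)
n=5: W (go to 4, an L position)
n=6: W (go to 4, an L position)
n=7: L (sole option 6(W) is W)
n=8: W (go to 4, an L position)
n=9: L (options 3(W), 6(W), 8(W) are all W)
n=10: W (go to 9, an L position)
n=11: L (sole option 10(W) is W)
n=12: W (go to 4, an L position)
n=13: L (sole option 12(W) is W)
n=14: W (go to 7, an L position)
n=15: L (options 5(W), 10(W), 12(W), 14(W) are all W)
n=16: W (go to 15, an L position)
n=17: L (sole option 16(W) is W)
n=18: W (go to 9, an L position)
n=19: L (sole option 18(W) is W)
n=20: W (go to 15, an L position)
n=21: W (go to 7, an L position)
n=22: W (go to 11, an L position)
n=23: L (sole option 22(W) is W)
L entries with 0 ≤ n ≤ 23: n = 0, 1, 4, 7, 9, 11, 13, 15, 17, 19, 23; that makes 11.

11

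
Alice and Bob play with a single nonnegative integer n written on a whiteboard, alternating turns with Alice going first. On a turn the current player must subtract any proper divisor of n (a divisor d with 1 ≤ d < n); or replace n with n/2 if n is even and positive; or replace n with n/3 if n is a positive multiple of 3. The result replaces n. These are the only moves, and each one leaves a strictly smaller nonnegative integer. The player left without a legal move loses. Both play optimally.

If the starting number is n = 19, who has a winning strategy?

Classify positions by backward induction: terminal positions (no move available) are L. From any other position, the mover wins iff some move reaches an L.
n=0: no move → L
n=1: no move → L
n=2: W (go to 1, an L position)
n=3: W (go to 1, an L position)
n=4: L (options 2(W), 3(W) are all W)
n=5: W (go to 4, an L position)
n=6: W (go to 4, an L position)
n=7: L (sole option 6(W) is W)
n=8: W (go to 4, an L position)
n=9: L (options 3(W), 6(W), 8(W) are all W)
n=10: W (go to 9, an L position)
n=11: L (sole option 10(W) is W)
n=12: W (go to 4, an L position)
n=13: L (sole option 12(W) is W)
n=14: W (go to 7, an L position)
n=15: L (options 5(W), 10(W), 12(W), 14(W) are all W)
n=16: W (go to 15, an L position)
n=17: L (sole option 16(W) is W)
n=18: W (go to 9, an L position)
n=19: L (sole option 18(W) is W)
Every move from 19 reaches a W position, so the mover loses.

Bob wins.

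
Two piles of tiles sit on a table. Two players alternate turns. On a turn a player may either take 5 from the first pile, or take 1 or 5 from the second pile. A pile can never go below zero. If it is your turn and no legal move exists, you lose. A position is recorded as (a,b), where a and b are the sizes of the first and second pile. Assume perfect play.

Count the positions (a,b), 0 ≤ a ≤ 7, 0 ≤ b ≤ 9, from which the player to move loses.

Work bottom-up. With no move the player to move loses. Otherwise the position is W if at least one move leads to an L position for the opponent, and L if every move leads to a W.
Every move lowers a or b (never raises either), so fill the grid row by row in increasing a, and left to right within a row: each cell's successors are then already labelled.
      b=0  b=1  b=2  b=3  b=4  b=5  b=6  b=7  b=8  b=9
a=0:    L    W    L    W    L    W    L    W    L    W
a=1:    L    W    L    W    L    W    L    W    L    W
a=2:    L    W    L    W    L    W    L    W    L    W
a=3:    L    W    L    W    L    W    L    W    L    W
a=4:    L    W    L    W    L    W    L    W    L    W
a=5:    W    L    W    L    W    L    W    L    W    L
a=6:    W    L    W    L    W    L    W    L    W    L
a=7:    W    L    W    L    W    L    W    L    W    L
Cells with no legal move (terminal, hence L): (0,0), (1,0), (2,0), (3,0), (4,0).
The remaining L cells, each justified by listing all of its moves:
(0,2): only reaches (0,1)(W), which is W → L
(0,4): only reaches (0,3)(W), which is W → L
(0,6): only reaches (0,5)(W), (0,1)(W), all W → L
(0,8): only reaches (0,7)(W), (0,3)(W), all W → L
(1,2): only reaches (1,1)(W), which is W → L
(1,4): only reaches (1,3)(W), which is W → L
(1,6): only reaches (1,5)(W), (1,1)(W), all W → L
(1,8): only reaches (1,7)(W), (1,3)(W), all W → L
(2,2): only reaches (2,1)(W), which is W → L
(2,4): only reaches (2,3)(W), which is W → L
(2,6): only reaches (2,5)(W), (2,1)(W), all W → L
(2,8): only reaches (2,7)(W), (2,3)(W), all W → L
(3,2): only reaches (3,1)(W), which is W → L
(3,4): only reaches (3,3)(W), which is W → L
(3,6): only reaches (3,5)(W), (3,1)(W), all W → L
(3,8): only reaches (3,7)(W), (3,3)(W), all W → L
(4,2): only reaches (4,1)(W), which is W → L
(4,4): only reaches (4,3)(W), which is W → L
(4,6): only reaches (4,5)(W), (4,1)(W), all W → L
(4,8): only reaches (4,7)(W), (4,3)(W), all W → L
(5,1): only reaches (0,1)(W), (5,0)(W), all W → L
(5,3): only reaches (0,3)(W), (5,2)(W), all W → L
(5,5): only reaches (0,5)(W), (5,4)(W), (5,0)(W), all W → L
(5,7): only reaches (0,7)(W), (5,6)(W), (5,2)(W), all W → L
(5,9): only reaches (0,9)(W), (5,8)(W), (5,4)(W), all W → L
(6,1): only reaches (1,1)(W), (6,0)(W), all W → L
(6,3): only reaches (1,3)(W), (6,2)(W), all W → L
(6,5): only reaches (1,5)(W), (6,4)(W), (6,0)(W), all W → L
(6,7): only reaches (1,7)(W), (6,6)(W), (6,2)(W), all W → L
(6,9): only reaches (1,9)(W), (6,8)(W), (6,4)(W), all W → L
(7,1): only reaches (2,1)(W), (7,0)(W), all W → L
(7,3): only reaches (2,3)(W), (7,2)(W), all W → L
(7,5): only reaches (2,5)(W), (7,4)(W), (7,0)(W), all W → L
(7,7): only reaches (2,7)(W), (7,6)(W), (7,2)(W), all W → L
(7,9): only reaches (2,9)(W), (7,8)(W), (7,4)(W), all W → L
Every other cell has at least one move into one of the L cells above, so it is W.
L cells per row: a=0: 5, a=1: 5, a=2: 5, a=3: 5, a=4: 5, a=5: 5, a=6: 5, a=7: 5; total 40.

40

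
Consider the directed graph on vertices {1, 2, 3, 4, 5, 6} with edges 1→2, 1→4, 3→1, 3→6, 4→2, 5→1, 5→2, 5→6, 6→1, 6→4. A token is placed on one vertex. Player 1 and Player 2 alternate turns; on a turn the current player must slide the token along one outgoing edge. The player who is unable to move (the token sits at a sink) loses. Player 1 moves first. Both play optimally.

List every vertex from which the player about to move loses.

2, 6

Positions with no move are L. A position that does have a move is losing for the player to move precisely when every available move leads to a winning position for the opponent. Fill in the labels:
Every edge goes from a vertex to one that appears earlier in the order 2, 4, 1, 6, 5, 3, so processing vertices in that order labels each vertex after all of its successors.
2: no outgoing edge → L
4: can move to 2, which is L ⇒ W
1: can move to 2, which is L ⇒ W
6: moves to 1(W), 4(W); every one is W ⇒ L
5: can move to 6, which is L ⇒ W
3: can move to 6, which is L ⇒ W
The losing starting vertices are exactly the entries labelled L in this table (2 of them).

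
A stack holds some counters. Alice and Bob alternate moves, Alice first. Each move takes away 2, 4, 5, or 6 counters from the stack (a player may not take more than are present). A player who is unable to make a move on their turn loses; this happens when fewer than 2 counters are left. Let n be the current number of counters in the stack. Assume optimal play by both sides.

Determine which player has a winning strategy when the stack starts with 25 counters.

Bob wins.

Build the W/L table. Terminal = L. A non-terminal position is W if it has a move to some L; otherwise it is L.
n=0: no move → L
n=1: no move → L
n=2: →0(L), so W
n=3: →1(L), so W
n=4: →0(L), so W
n=5: →1(L), so W
n=6: →1(L), so W
n=7: →1(L), so W
n=8: →6(W), 4(W), 3(W), 2(W) — all W, so L
n=9: →7(W), 5(W), 4(W), 3(W) — all W, so L
n=10: →8(L), so W
n=11: →9(L), so W
n=12: →8(L), so W
n=13: →9(L), so W
n=14: →9(L), so W
n=15: →9(L), so W
n=16: →14(W), 12(W), 11(W), 10(W) — all W, so L
n=17: →15(W), 13(W), 12(W), 11(W) — all W, so L
n=18: →16(L), so W
n=19: →17(L), so W
n=20: →16(L), so W
n=21: →17(L), so W
n=22: →17(L), so W
n=23: →17(L), so W
n=24: →22(W), 20(W), 19(W), 18(W) — all W, so L
n=25: →23(W), 21(W), 20(W), 19(W) — all W, so L
Every move from 25 reaches a W position, so the mover loses.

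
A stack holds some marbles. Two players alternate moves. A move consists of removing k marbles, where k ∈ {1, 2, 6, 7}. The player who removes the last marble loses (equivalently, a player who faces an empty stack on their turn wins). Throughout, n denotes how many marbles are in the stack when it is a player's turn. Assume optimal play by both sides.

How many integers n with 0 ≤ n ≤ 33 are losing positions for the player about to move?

Label each position W (a win for the player to move) or L (a loss). A position with no legal move is W; any other position is W exactly when some move reaches an L, and L when every move reaches a W.
n=0: no move; the opponent has just taken the last marble and therefore loses → W
n=1: →0(W) only, which is W, so L
n=2: →1(L), so W
n=3: →1(L), so W
n=4: →3(W), 2(W) — all W, so L
n=5: →4(L), so W
n=6: →4(L), so W
n=7: →1(L), so W
n=8: →1(L), so W
n=9: →8(W), 7(W), 3(W), 2(W) — all W, so L
n=10: →9(L), so W
n=11: →9(L), so W
n=12: →11(W), 10(W), 6(W), 5(W) — all W, so L
n=13: →12(L), so W
n=14: →12(L), so W
n=15: →9(L), so W
n=16: →9(L), so W
n=17: →16(W), 15(W), 11(W), 10(W) — all W, so L
n=18: →17(L), so W
n=19: →17(L), so W
n=20: →19(W), 18(W), 14(W), 13(W) — all W, so L
n=21: →20(L), so W
n=22: →20(L), so W
n=23: →17(L), so W
n=24: →17(L), so W
n=25: →24(W), 23(W), 19(W), 18(W) — all W, so L
n=26: →25(L), so W
n=27: →25(L), so W
n=28: →27(W), 26(W), 22(W), 21(W) — all W, so L
n=29: →28(L), so W
n=30: →28(L), so W
n=31: →25(L), so W
n=32: →25(L), so W
n=33: →32(W), 31(W), 27(W), 26(W) — all W, so L
L entries with 0 ≤ n ≤ 33: n = 1, 4, 9, 12, 17, 20, 25, 28, 33; that makes 9.

9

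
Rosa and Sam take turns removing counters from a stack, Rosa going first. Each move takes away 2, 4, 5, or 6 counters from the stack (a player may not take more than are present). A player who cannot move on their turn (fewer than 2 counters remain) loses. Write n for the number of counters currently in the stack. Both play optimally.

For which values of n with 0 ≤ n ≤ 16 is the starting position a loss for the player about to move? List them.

0, 1, 8, 9, 16

Build the W/L table. Terminal = L. A non-terminal position is W if it has a move to some L; otherwise it is L.
n=0: no move → L
n=1: no move → L
n=2: can move to 0, which is L ⇒ W
n=3: can move to 1, which is L ⇒ W
n=4: can move to 0, which is L ⇒ W
n=5: can move to 1, which is L ⇒ W
n=6: can move to 1, which is L ⇒ W
n=7: can move to 1, which is L ⇒ W
n=8: moves to 6(W), 4(W), 3(W), 2(W); every one is W ⇒ L
n=9: moves to 7(W), 5(W), 4(W), 3(W); every one is W ⇒ L
n=10: can move to 8, which is L ⇒ W
n=11: can move to 9, which is L ⇒ W
n=12: can move to 8, which is L ⇒ W
n=13: can move to 9, which is L ⇒ W
n=14: can move to 9, which is L ⇒ W
n=15: can move to 9, which is L ⇒ W
n=16: moves to 14(W), 12(W), 11(W), 10(W); every one is W ⇒ L
Reading off the rows marked L gives the requested list; there are 5 such values of n.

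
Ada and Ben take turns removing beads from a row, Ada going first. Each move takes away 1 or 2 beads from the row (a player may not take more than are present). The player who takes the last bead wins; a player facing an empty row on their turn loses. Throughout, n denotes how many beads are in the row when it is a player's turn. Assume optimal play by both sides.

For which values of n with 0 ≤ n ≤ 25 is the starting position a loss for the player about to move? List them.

Label each position W (a win for the player to move) or L (a loss). A position with no legal move is L; any other position is W exactly when some move reaches an L, and L when every move reaches a W.
n=0: no move → L
n=1: →0(L), so W
n=2: →0(L), so W
n=3: →2(W), 1(W) — all W, so L
n=4: →3(L), so W
n=5: →3(L), so W
n=6: →5(W), 4(W) — all W, so L
n=7: →6(L), so W
n=8: →6(L), so W
n=9: →8(W), 7(W) — all W, so L
n=10: →9(L), so W
n=11: →9(L), so W
n=12: →11(W), 10(W) — all W, so L
n=13: →12(L), so W
n=14: →12(L), so W
n=15: →14(W), 13(W) — all W, so L
n=16: →15(L), so W
n=17: →15(L), so W
n=18: →17(W), 16(W) — all W, so L
n=19: →18(L), so W
n=20: →18(L), so W
n=21: →20(W), 19(W) — all W, so L
n=22: →21(L), so W
n=23: →21(L), so W
n=24: →23(W), 22(W) — all W, so L
n=25: →24(L), so W
The losing starting values of n are exactly the entries labelled L in this table (9 of them).

0, 3, 6, 9, 12, 15, 18, 21, 24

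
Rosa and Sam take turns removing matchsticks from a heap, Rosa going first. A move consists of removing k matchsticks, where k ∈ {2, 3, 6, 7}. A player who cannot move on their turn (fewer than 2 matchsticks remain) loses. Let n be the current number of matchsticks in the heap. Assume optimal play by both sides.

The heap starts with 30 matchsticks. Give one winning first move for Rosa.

Remove 2, leaving 28.

Compute win/loss labels from the base case upward. A position with no move is L. Any other position is W if it can reach an L in one move, else L.
n=0: no move → L
n=1: no move → L
n=2: W (go to 0, an L position)
n=3: W (go to 1, an L position)
n=4: W (go to 1, an L position)
n=5: L (options 3(W), 2(W) are all W)
n=6: W (go to 0, an L position)
n=7: W (go to 5, an L position)
n=8: W (go to 5, an L position)
n=9: L (options 7(W), 6(W), 3(W), 2(W) are all W)
n=10: L (options 8(W), 7(W), 4(W), 3(W) are all W)
n=11: W (go to 9, an L position)
n=12: W (go to 10, an L position)
n=13: W (go to 10, an L position)
n=14: L (options 12(W), 11(W), 8(W), 7(W) are all W)
n=15: W (go to 9, an L position)
n=16: W (go to 14, an L position)
n=17: W (go to 14, an L position)
n=18: L (options 16(W), 15(W), 12(W), 11(W) are all W)
n=19: L (options 17(W), 16(W), 13(W), 12(W) are all W)
n=20: W (go to 18, an L position)
n=21: W (go to 19, an L position)
n=22: W (go to 19, an L position)
n=23: L (options 21(W), 20(W), 17(W), 16(W) are all W)
n=24: W (go to 18, an L position)
n=25: W (go to 23, an L position)
n=26: W (go to 23, an L position)
n=27: L (options 25(W), 24(W), 21(W), 20(W) are all W)
n=28: L (options 26(W), 25(W), 22(W), 21(W) are all W)
n=29: W (go to 27, an L position)
n=30: W (go to 28, an L position)
From 30, the L positions reachable in one move are: 28, 27, 23. Any move reaching one of these is winning.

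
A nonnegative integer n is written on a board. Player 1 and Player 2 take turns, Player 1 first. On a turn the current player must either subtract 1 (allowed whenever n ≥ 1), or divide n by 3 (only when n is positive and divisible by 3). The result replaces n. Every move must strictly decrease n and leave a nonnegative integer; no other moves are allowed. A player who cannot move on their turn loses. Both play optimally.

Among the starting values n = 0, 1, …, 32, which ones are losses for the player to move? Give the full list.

Build the W/L table. Terminal = L. A non-terminal position is W if it has a move to some L; otherwise it is L.
n=0: no move → L
n=1: reaches L-position 0 → W
n=2: only reaches 1(W), which is W → L
n=3: reaches L-position 2 → W
n=4: only reaches 3(W), which is W → L
n=5: reaches L-position 4 → W
n=6: reaches L-position 2 → W
n=7: only reaches 6(W), which is W → L
n=8: reaches L-position 7 → W
n=9: only reaches 3(W), 8(W), all W → L
n=10: reaches L-position 9 → W
n=11: only reaches 10(W), which is W → L
n=12: reaches L-position 4 → W
n=13: only reaches 12(W), which is W → L
n=14: reaches L-position 13 → W
n=15: only reaches 5(W), 14(W), all W → L
n=16: reaches L-position 15 → W
n=17: only reaches 16(W), which is W → L
n=18: reaches L-position 17 → W
n=19: only reaches 18(W), which is W → L
n=20: reaches L-position 19 → W
n=21: reaches L-position 7 → W
n=22: only reaches 21(W), which is W → L
n=23: reaches L-position 22 → W
n=24: only reaches 8(W), 23(W), all W → L
n=25: reaches L-position 24 → W
n=26: only reaches 25(W), which is W → L
n=27: reaches L-position 9 → W
n=28: only reaches 27(W), which is W → L
n=29: reaches L-position 28 → W
n=30: only reaches 10(W), 29(W), all W → L
n=31: reaches L-position 30 → W
n=32: only reaches 31(W), which is W → L
The losing starting values of n are exactly the entries labelled L in this table (16 of them).

0, 2, 4, 7, 9, 11, 13, 15, 17, 19, 22, 24, 26, 28, 30, 32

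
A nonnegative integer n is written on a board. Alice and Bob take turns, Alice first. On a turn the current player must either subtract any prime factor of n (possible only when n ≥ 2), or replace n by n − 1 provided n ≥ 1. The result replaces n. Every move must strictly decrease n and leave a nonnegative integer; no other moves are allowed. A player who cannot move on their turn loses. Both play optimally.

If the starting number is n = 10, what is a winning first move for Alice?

Work bottom-up. With no move the player to move loses. Otherwise the position is W if at least one move leads to an L position for the opponent, and L if every move leads to a W.
n=0: no move → L
n=1: reaches L-position 0 → W
n=2: reaches L-position 0 → W
n=3: reaches L-position 0 → W
n=4: only reaches 2(W), 3(W), all W → L
n=5: reaches L-position 0 → W
n=6: reaches L-position 4 → W
n=7: reaches L-position 0 → W
n=8: only reaches 6(W), 7(W), all W → L
n=9: reaches L-position 8 → W
n=10: reaches L-position 8 → W
From 10, the L positions reachable in one move are: 8.

Move to 8.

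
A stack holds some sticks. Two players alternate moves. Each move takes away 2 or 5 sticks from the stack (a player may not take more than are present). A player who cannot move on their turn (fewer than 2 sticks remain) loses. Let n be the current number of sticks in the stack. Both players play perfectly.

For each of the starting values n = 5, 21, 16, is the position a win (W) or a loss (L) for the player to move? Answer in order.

5: W, 21: L, 16: W

Classify positions by backward induction: terminal positions (no move available) are L. From any other position, the mover wins iff some move reaches an L.
n=0: no move → L
n=1: no move → L
n=2: reaches L-position 0 → W
n=3: reaches L-position 1 → W
n=4: only reaches 2(W), which is W → L
n=5: reaches L-position 0 → W
n=6: reaches L-position 4 → W
n=7: only reaches 5(W), 2(W), all W → L
n=8: only reaches 6(W), 3(W), all W → L
n=9: reaches L-position 7 → W
n=10: reaches L-position 8 → W
n=11: only reaches 9(W), 6(W), all W → L
n=12: reaches L-position 7 → W
n=13: reaches L-position 11 → W
n=14: only reaches 12(W), 9(W), all W → L
n=15: only reaches 13(W), 10(W), all W → L
n=16: reaches L-position 14 → W
n=17: reaches L-position 15 → W
n=18: only reaches 16(W), 13(W), all W → L
n=19: reaches L-position 14 → W
n=20: reaches L-position 18 → W
n=21: only reaches 19(W), 16(W), all W → L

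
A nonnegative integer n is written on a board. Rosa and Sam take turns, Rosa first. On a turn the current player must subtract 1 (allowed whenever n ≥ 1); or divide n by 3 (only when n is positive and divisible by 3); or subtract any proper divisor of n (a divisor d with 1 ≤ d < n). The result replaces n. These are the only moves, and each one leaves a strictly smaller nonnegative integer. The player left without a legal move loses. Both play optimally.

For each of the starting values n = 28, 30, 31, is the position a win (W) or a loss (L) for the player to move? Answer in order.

Positions with no move are L. A position that does have a move is losing for the player to move precisely when every available move leads to a winning position for the opponent. Fill in the labels:
n=0: no move → L
n=1: can move to 0, which is L ⇒ W
n=2: the only move is to 1(W), a W ⇒ L
n=3: can move to 2, which is L ⇒ W
n=4: can move to 2, which is L ⇒ W
n=5: the only move is to 4(W), a W ⇒ L
n=6: can move to 2, which is L ⇒ W
n=7: the only move is to 6(W), a W ⇒ L
n=8: can move to 7, which is L ⇒ W
n=9: moves to 3(W), 6(W), 8(W); every one is W ⇒ L
n=10: can move to 5, which is L ⇒ W
n=11: the only move is to 10(W), a W ⇒ L
n=12: can move to 9, which is L ⇒ W
n=13: the only move is to 12(W), a W ⇒ L
n=14: can move to 7, which is L ⇒ W
n=15: can move to 5, which is L ⇒ W
n=16: moves to 8(W), 12(W), 14(W), 15(W); every one is W ⇒ L
n=17: can move to 16, which is L ⇒ W
n=18: can move to 9, which is L ⇒ W
n=19: the only move is to 18(W), a W ⇒ L
n=20: can move to 16, which is L ⇒ W
n=21: can move to 7, which is L ⇒ W
n=22: can move to 11, which is L ⇒ W
n=23: the only move is to 22(W), a W ⇒ L
n=24: can move to 16, which is L ⇒ W
n=25: moves to 20(W), 24(W); every one is W ⇒ L
n=26: can move to 13, which is L ⇒ W
n=27: can move to 9, which is L ⇒ W
n=28: moves to 14(W), 21(W), 24(W), 26(W), 27(W); every one is W ⇒ L
n=29: can move to 28, which is L ⇒ W
n=30: can move to 25, which is L ⇒ W
n=31: the only move is to 30(W), a W ⇒ L

28: L, 30: W, 31: L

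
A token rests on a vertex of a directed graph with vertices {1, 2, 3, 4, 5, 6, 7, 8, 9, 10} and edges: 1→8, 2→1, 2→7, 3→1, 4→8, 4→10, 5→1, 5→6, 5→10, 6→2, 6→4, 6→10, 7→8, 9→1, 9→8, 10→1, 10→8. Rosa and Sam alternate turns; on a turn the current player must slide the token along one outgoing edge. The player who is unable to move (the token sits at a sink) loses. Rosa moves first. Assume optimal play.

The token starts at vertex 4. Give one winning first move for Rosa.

Move to 8.

Use the standard recursion: the mover loses at a terminal position; elsewhere, the mover wins exactly when some move hands the opponent an L position.
Every edge goes from a vertex to one that appears earlier in the order 8, 1, 10, 4, 7, 9, 2, 3, 6, 5, so processing vertices in that order labels each vertex after all of its successors.
8: no outgoing edge → L
1: →8(L), so W
10: →8(L), so W
4: →8(L), so W
7: →8(L), so W
9: →8(L), so W
2: →7(W), 1(W) — all W, so L
3: →1(W) only, which is W, so L
6: →2(L), so W
5: →6(W), 10(W), 1(W) — all W, so L
From 4, the L positions reachable in one move are: 8.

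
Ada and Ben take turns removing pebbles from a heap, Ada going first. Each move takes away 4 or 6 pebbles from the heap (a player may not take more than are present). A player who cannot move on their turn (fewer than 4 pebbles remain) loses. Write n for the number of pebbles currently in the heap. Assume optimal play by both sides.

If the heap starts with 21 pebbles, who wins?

Use the standard recursion: the mover loses at a terminal position; elsewhere, the mover wins exactly when some move hands the opponent an L position.
n=0: no move → L
n=1: no move → L
n=2: no move → L
n=3: no move → L
n=4: W (go to 0, an L position)
n=5: W (go to 1, an L position)
n=6: W (go to 2, an L position)
n=7: W (go to 3, an L position)
n=8: W (go to 2, an L position)
n=9: W (go to 3, an L position)
n=10: L (options 6(W), 4(W) are all W)
n=11: L (options 7(W), 5(W) are all W)
n=12: L (options 8(W), 6(W) are all W)
n=13: L (options 9(W), 7(W) are all W)
n=14: W (go to 10, an L position)
n=15: W (go to 11, an L position)
n=16: W (go to 12, an L position)
n=17: W (go to 13, an L position)
n=18: W (go to 12, an L position)
n=19: W (go to 13, an L position)
n=20: L (options 16(W), 14(W) are all W)
n=21: L (options 17(W), 15(W) are all W)
Every move from 21 reaches a W position, so the mover loses.

Ben wins.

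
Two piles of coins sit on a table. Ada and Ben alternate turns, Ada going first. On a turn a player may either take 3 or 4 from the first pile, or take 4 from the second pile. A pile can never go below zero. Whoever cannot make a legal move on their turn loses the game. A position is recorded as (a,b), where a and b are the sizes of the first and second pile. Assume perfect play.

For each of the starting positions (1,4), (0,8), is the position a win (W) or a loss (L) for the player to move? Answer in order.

Classify positions by backward induction: terminal positions (no move available) are L. From any other position, the mover wins iff some move reaches an L.
No move ever increases a pile, so every position that can arise here has a ≤ 1 and b ≤ 8; it is enough to label the cells with 0 ≤ a ≤ 1 and 0 ≤ b ≤ 8.
Every move lowers a or b (never raises either), so fill the grid row by row in increasing a, and left to right within a row: each cell's successors are then already labelled.
      b=0  b=1  b=2  b=3  b=4  b=5  b=6  b=7  b=8
a=0:    L    L    L    L    W    W    W    W    L
a=1:    L    L    L    L    W    W    W    W    L
Cells with no legal move (terminal, hence L): (0,0), (0,1), (0,2), (0,3), (1,0), (1,1), (1,2), (1,3).
The remaining L cells, each justified by listing all of its moves:
(0,8): the only move is to (0,4)(W), a W ⇒ L
(1,8): the only move is to (1,4)(W), a W ⇒ L
Every other cell has at least one move into one of the L cells above, so it is W.
(1,4): the move to (1,0) reaches an L cell, so W
(0,8): one of the L cells justified above, so L

(1,4): W, (0,8): L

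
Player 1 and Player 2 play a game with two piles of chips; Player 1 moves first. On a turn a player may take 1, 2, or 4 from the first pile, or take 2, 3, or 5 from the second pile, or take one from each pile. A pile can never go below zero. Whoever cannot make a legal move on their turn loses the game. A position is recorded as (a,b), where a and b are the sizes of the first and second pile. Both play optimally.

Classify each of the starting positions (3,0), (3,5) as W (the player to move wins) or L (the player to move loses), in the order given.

Positions with no move are L. A position that does have a move is losing for the player to move precisely when every available move leads to a winning position for the opponent. Fill in the labels:
No move ever increases a pile, so every position that can arise here has a ≤ 3 and b ≤ 5; it is enough to label the cells with 0 ≤ a ≤ 3 and 0 ≤ b ≤ 5.
Every move lowers a or b (never raises either), so fill the grid row by row in increasing a, and left to right within a row: each cell's successors are then already labelled.
      b=0  b=1  b=2  b=3  b=4  b=5
a=0:    L    L    W    W    W    W
a=1:    W    W    W    L    L    W
a=2:    W    W    L    W    W    W
a=3:    L    L    W    W    W    W
Cells with no legal move (terminal, hence L): (0,0), (0,1).
The remaining L cells, each justified by listing all of its moves:
(1,3): only reaches (0,3)(W), (1,1)(W), (1,0)(W), (0,2)(W), all W → L
(1,4): only reaches (0,4)(W), (1,2)(W), (1,1)(W), (0,3)(W), all W → L
(2,2): only reaches (1,2)(W), (0,2)(W), (2,0)(W), (1,1)(W), all W → L
(3,0): only reaches (2,0)(W), (1,0)(W), all W → L
(3,1): only reaches (2,1)(W), (1,1)(W), (2,0)(W), all W → L
Every other cell has at least one move into one of the L cells above, so it is W.
(3,0): one of the L cells justified above, so L
(3,5): the move to (3,0) reaches an L cell, so W

(3,0): L, (3,5): W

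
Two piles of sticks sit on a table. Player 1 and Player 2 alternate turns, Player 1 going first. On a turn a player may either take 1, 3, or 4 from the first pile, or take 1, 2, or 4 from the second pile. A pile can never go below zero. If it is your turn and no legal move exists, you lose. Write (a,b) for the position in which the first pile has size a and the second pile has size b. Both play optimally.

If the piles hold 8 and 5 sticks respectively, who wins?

Player 1 wins.

Use the standard recursion: the mover loses at a terminal position; elsewhere, the mover wins exactly when some move hands the opponent an L position.
No move ever increases a pile, so every position that can arise here has a ≤ 8 and b ≤ 5; it is enough to label the cells with 0 ≤ a ≤ 8 and 0 ≤ b ≤ 5.
Every move lowers a or b (never raises either), so fill the grid row by row in increasing a, and left to right within a row: each cell's successors are then already labelled.
      b=0  b=1  b=2  b=3  b=4  b=5
a=0:    L    W    W    L    W    W
a=1:    W    L    W    W    L    W
a=2:    L    W    W    L    W    W
a=3:    W    L    W    W    L    W
a=4:    W    W    L    W    W    L
a=5:    W    W    W    W    W    W
a=6:    W    W    L    W    W    L
a=7:    L    W    W    L    W    W
a=8:    W    L    W    W    L    W
Cells with no legal move (terminal, hence L): (0,0).
The remaining L cells, each justified by listing all of its moves:
(0,3): moves to (0,2)(W), (0,1)(W); every one is W ⇒ L
(1,1): moves to (0,1)(W), (1,0)(W); every one is W ⇒ L
(1,4): moves to (0,4)(W), (1,3)(W), (1,2)(W), (1,0)(W); every one is W ⇒ L
(2,0): the only move is to (1,0)(W), a W ⇒ L
(2,3): moves to (1,3)(W), (2,2)(W), (2,1)(W); every one is W ⇒ L
(3,1): moves to (2,1)(W), (0,1)(W), (3,0)(W); every one is W ⇒ L
(3,4): moves to (2,4)(W), (0,4)(W), (3,3)(W), (3,2)(W), (3,0)(W); every one is W ⇒ L
(4,2): moves to (3,2)(W), (1,2)(W), (0,2)(W), (4,1)(W), (4,0)(W); every one is W ⇒ L
(4,5): moves to (3,5)(W), (1,5)(W), (0,5)(W), (4,4)(W), (4,3)(W), (4,1)(W); every one is W ⇒ L
(6,2): moves to (5,2)(W), (3,2)(W), (2,2)(W), (6,1)(W), (6,0)(W); every one is W ⇒ L
(6,5): moves to (5,5)(W), (3,5)(W), (2,5)(W), (6,4)(W), (6,3)(W), (6,1)(W); every one is W ⇒ L
(7,0): moves to (6,0)(W), (4,0)(W), (3,0)(W); every one is W ⇒ L
(7,3): moves to (6,3)(W), (4,3)(W), (3,3)(W), (7,2)(W), (7,1)(W); every one is W ⇒ L
(8,1): moves to (7,1)(W), (5,1)(W), (4,1)(W), (8,0)(W); every one is W ⇒ L
(8,4): moves to (7,4)(W), (5,4)(W), (4,4)(W), (8,3)(W), (8,2)(W), (8,0)(W); every one is W ⇒ L
Every other cell has at least one move into one of the L cells above, so it is W.
The starting position (8,5) is W: Player 1 should move to (4,5), handing over an L position.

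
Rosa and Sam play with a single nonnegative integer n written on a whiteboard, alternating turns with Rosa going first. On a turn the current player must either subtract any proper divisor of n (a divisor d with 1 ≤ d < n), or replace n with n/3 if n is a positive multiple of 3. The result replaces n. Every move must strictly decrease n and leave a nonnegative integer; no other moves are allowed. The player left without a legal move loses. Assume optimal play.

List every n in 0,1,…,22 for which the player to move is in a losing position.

Build the W/L table. Terminal = L. A non-terminal position is W if it has a move to some L; otherwise it is L.
n=0: no move → L
n=1: no move → L
n=2: reaches L-position 1 → W
n=3: reaches L-position 1 → W
n=4: only reaches 2(W), 3(W), all W → L
n=5: reaches L-position 4 → W
n=6: reaches L-position 4 → W
n=7: only reaches 6(W), which is W → L
n=8: reaches L-position 4 → W
n=9: only reaches 3(W), 6(W), 8(W), all W → L
n=10: reaches L-position 9 → W
n=11: only reaches 10(W), which is W → L
n=12: reaches L-position 4 → W
n=13: only reaches 12(W), which is W → L
n=14: reaches L-position 7 → W
n=15: only reaches 5(W), 10(W), 12(W), 14(W), all W → L
n=16: reaches L-position 15 → W
n=17: only reaches 16(W), which is W → L
n=18: reaches L-position 9 → W
n=19: only reaches 18(W), which is W → L
n=20: reaches L-position 15 → W
n=21: reaches L-position 7 → W
n=22: reaches L-position 11 → W
Reading off the rows marked L gives the requested list; there are 10 such values of n.

0, 1, 4, 7, 9, 11, 13, 15, 17, 19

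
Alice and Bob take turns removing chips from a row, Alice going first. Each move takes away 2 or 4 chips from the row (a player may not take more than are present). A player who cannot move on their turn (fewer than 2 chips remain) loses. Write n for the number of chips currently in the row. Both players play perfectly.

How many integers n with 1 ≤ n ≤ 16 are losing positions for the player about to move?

Use the standard recursion: the mover loses at a terminal position; elsewhere, the mover wins exactly when some move hands the opponent an L position.
n=0: no move → L
n=1: no move → L
n=2: can move to 0, which is L ⇒ W
n=3: can move to 1, which is L ⇒ W
n=4: can move to 0, which is L ⇒ W
n=5: can move to 1, which is L ⇒ W
n=6: moves to 4(W), 2(W); every one is W ⇒ L
n=7: moves to 5(W), 3(W); every one is W ⇒ L
n=8: can move to 6, which is L ⇒ W
n=9: can move to 7, which is L ⇒ W
n=10: can move to 6, which is L ⇒ W
n=11: can move to 7, which is L ⇒ W
n=12: moves to 10(W), 8(W); every one is W ⇒ L
n=13: moves to 11(W), 9(W); every one is W ⇒ L
n=14: can move to 12, which is L ⇒ W
n=15: can move to 13, which is L ⇒ W
n=16: can move to 12, which is L ⇒ W
L entries with 1 ≤ n ≤ 16 (n=0 is outside the asked range and is not counted): n = 1, 6, 7, 12, 13; that makes 5.

5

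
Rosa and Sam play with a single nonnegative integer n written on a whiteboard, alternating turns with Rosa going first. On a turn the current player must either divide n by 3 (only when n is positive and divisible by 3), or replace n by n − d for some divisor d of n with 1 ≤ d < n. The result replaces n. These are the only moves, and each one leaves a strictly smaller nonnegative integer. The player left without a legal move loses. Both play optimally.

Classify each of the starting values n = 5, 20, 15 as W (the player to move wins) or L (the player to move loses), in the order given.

5: W, 20: W, 15: L

Work bottom-up. With no move the player to move loses. Otherwise the position is W if at least one move leads to an L position for the opponent, and L if every move leads to a W.
n=0: no move → L
n=1: no move → L
n=2: W (go to 1, an L position)
n=3: W (go to 1, an L position)
n=4: L (options 2(W), 3(W) are all W)
n=5: W (go to 4, an L position)
n=6: W (go to 4, an L position)
n=7: L (sole option 6(W) is W)
n=8: W (go to 4, an L position)
n=9: L (options 3(W), 6(W), 8(W) are all W)
n=10: W (go to 9, an L position)
n=11: L (sole option 10(W) is W)
n=12: W (go to 4, an L position)
n=13: L (sole option 12(W) is W)
n=14: W (go to 7, an L position)
n=15: L (options 5(W), 10(W), 12(W), 14(W) are all W)
n=16: W (go to 15, an L position)
n=17: L (sole option 16(W) is W)
n=18: W (go to 9, an L position)
n=19: L (sole option 18(W) is W)
n=20: W (go to 15, an L position)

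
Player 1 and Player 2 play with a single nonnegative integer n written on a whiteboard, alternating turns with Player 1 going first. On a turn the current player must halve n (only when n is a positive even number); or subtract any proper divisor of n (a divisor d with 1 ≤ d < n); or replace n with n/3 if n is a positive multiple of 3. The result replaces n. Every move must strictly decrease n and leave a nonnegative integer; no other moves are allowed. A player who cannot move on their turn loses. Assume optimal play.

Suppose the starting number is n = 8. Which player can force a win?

Player 1 wins.

Compute win/loss labels from the base case upward. A position with no move is L. Any other position is W if it can reach an L in one move, else L.
n=0: no move → L
n=1: no move → L
n=2: →1(L), so W
n=3: →1(L), so W
n=4: →2(W), 3(W) — all W, so L
n=5: →4(L), so W
n=6: →4(L), so W
n=7: →6(W) only, which is W, so L
n=8: →4(L), so W
From 8 Player 1 can move to 4, reaching an L position.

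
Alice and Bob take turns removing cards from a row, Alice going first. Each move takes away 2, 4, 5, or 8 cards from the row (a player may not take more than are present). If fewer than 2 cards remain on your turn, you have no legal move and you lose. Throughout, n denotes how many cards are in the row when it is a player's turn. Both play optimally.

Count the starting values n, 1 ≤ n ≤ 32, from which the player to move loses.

Build the W/L table. Terminal = L. A non-terminal position is W if it has a move to some L; otherwise it is L.
n=0: no move → L
n=1: no move → L
n=2: W (go to 0, an L position)
n=3: W (go to 1, an L position)
n=4: W (go to 0, an L position)
n=5: W (go to 1, an L position)
n=6: W (go to 1, an L position)
n=7: L (options 5(W), 3(W), 2(W) are all W)
n=8: W (go to 0, an L position)
n=9: W (go to 7, an L position)
n=10: L (options 8(W), 6(W), 5(W), 2(W) are all W)
n=11: W (go to 7, an L position)
n=12: W (go to 10, an L position)
n=13: L (options 11(W), 9(W), 8(W), 5(W) are all W)
n=14: W (go to 10, an L position)
n=15: W (go to 13, an L position)
n=16: L (options 14(W), 12(W), 11(W), 8(W) are all W)
n=17: W (go to 13, an L position)
n=18: W (go to 16, an L position)
n=19: L (options 17(W), 15(W), 14(W), 11(W) are all W)
n=20: W (go to 16, an L position)
n=21: W (go to 19, an L position)
n=22: L (options 20(W), 18(W), 17(W), 14(W) are all W)
n=23: W (go to 19, an L position)
n=24: W (go to 22, an L position)
n=25: L (options 23(W), 21(W), 20(W), 17(W) are all W)
n=26: W (go to 22, an L position)
n=27: W (go to 25, an L position)
n=28: L (options 26(W), 24(W), 23(W), 20(W) are all W)
n=29: W (go to 25, an L position)
n=30: W (go to 28, an L position)
n=31: L (options 29(W), 27(W), 26(W), 23(W) are all W)
n=32: W (go to 28, an L position)
L entries with 1 ≤ n ≤ 32 (n=0 is outside the asked range and is not counted): n = 1, 7, 10, 13, 16, 19, 22, 25, 28, 31; that makes 10.

10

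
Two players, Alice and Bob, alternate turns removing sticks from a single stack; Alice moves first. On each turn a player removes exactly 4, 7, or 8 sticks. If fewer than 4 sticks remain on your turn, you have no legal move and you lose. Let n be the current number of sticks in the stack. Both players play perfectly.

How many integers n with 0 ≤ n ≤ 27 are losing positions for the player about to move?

Compute win/loss labels from the base case upward. A position with no move is L. Any other position is W if it can reach an L in one move, else L.
n=0: no move → L
n=1: no move → L
n=2: no move → L
n=3: no move → L
n=4: W (go to 0, an L position)
n=5: W (go to 1, an L position)
n=6: W (go to 2, an L position)
n=7: W (go to 3, an L position)
n=8: W (go to 1, an L position)
n=9: W (go to 2, an L position)
n=10: W (go to 3, an L position)
n=11: W (go to 3, an L position)
n=12: L (options 8(W), 5(W), 4(W) are all W)
n=13: L (options 9(W), 6(W), 5(W) are all W)
n=14: L (options 10(W), 7(W), 6(W) are all W)
n=15: L (options 11(W), 8(W), 7(W) are all W)
n=16: W (go to 12, an L position)
n=17: W (go to 13, an L position)
n=18: W (go to 14, an L position)
n=19: W (go to 15, an L position)
n=20: W (go to 13, an L position)
n=21: W (go to 14, an L position)
n=22: W (go to 15, an L position)
n=23: W (go to 15, an L position)
n=24: L (options 20(W), 17(W), 16(W) are all W)
n=25: L (options 21(W), 18(W), 17(W) are all W)
n=26: L (options 22(W), 19(W), 18(W) are all W)
n=27: L (options 23(W), 20(W), 19(W) are all W)
L entries with 0 ≤ n ≤ 27: n = 0, 1, 2, 3, 12, 13, 14, 15, 24, 25, 26, 27; that makes 12.

12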